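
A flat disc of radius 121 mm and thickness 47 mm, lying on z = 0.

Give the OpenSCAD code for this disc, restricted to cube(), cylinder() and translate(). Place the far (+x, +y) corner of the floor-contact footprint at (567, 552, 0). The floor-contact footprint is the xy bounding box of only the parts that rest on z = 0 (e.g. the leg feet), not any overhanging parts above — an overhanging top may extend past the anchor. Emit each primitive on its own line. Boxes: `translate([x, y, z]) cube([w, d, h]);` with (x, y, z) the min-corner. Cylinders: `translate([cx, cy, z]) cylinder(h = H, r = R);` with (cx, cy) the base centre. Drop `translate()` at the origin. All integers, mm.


translate([446, 431, 0]) cylinder(h = 47, r = 121);


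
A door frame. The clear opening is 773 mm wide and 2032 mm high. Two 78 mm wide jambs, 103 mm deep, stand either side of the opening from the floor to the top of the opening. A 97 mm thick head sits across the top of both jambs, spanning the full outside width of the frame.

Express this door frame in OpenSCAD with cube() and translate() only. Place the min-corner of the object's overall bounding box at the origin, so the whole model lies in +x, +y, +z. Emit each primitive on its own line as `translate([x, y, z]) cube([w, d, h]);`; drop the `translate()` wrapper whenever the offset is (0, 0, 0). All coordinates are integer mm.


cube([78, 103, 2032]);
translate([851, 0, 0]) cube([78, 103, 2032]);
translate([0, 0, 2032]) cube([929, 103, 97]);


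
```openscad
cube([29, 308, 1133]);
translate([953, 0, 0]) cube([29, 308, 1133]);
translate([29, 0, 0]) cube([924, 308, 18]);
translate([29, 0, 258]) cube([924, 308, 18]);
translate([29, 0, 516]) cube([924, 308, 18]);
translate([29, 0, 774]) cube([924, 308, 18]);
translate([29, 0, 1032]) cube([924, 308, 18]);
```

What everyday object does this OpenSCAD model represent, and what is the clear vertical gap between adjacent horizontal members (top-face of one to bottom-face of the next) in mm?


A bookshelf. The clear shelf gap is 240 mm.

Two tall side panels with 5 horizontal boards between them — a bookshelf. The first two shelf undersides are at z = 0 and z = 258; with shelf thickness 18, the clear gap is 258 − 0 − 18 = 240 mm.


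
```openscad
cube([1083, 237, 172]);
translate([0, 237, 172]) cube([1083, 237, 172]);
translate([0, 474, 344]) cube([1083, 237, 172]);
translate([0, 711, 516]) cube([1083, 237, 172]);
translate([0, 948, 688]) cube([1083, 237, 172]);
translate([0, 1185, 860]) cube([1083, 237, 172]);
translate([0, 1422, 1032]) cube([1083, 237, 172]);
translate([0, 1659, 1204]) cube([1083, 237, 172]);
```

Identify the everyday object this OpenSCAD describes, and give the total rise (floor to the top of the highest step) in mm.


A staircase. The total rise is 1376 mm.

8 identical blocks, each offset up and back from the previous — a staircase. Each step is 172 mm tall and there are 8 of them, so the total rise is 8 × 172 = 1376 mm.


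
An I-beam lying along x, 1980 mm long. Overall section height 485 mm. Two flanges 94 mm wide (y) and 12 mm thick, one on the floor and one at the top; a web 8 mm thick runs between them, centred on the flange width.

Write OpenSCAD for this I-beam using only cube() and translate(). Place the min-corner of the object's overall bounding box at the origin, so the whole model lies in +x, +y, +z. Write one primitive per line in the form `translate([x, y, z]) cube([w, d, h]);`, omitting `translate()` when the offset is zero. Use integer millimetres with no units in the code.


cube([1980, 94, 12]);
translate([0, 43, 12]) cube([1980, 8, 461]);
translate([0, 0, 473]) cube([1980, 94, 12]);


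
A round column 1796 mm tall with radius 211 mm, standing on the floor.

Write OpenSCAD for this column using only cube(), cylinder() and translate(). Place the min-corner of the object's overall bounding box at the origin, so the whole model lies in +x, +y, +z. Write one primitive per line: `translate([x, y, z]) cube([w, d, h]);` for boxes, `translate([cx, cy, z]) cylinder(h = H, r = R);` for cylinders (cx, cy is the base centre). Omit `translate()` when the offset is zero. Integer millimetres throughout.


translate([211, 211, 0]) cylinder(h = 1796, r = 211);


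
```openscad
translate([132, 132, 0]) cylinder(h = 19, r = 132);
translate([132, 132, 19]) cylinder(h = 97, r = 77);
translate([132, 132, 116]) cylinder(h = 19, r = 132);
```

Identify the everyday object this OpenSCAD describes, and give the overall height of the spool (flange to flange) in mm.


A spool. The overall height is 135 mm.

Three coaxial cylinders, large–small–large — a spool. Two 19 mm flanges and a 97 mm core give 19 + 97 + 19 = 135 mm.


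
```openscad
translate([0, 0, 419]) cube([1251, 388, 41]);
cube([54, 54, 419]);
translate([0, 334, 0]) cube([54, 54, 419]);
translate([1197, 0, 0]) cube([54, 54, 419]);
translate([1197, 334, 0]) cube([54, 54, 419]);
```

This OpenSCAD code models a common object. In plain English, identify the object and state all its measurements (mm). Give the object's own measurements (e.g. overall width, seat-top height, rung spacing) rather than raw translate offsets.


A bench: a 1251×388 mm seat slab, 41 mm thick, top at z = 460 mm, on four 54×54 mm square legs flush with the seat corners and standing on z = 0.


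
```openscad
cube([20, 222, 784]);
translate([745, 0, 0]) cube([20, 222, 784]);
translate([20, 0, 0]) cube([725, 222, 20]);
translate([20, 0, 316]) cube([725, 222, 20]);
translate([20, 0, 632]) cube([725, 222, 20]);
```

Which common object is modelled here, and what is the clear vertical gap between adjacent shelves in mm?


A bookshelf. The clear shelf gap is 296 mm.

Two tall side panels with 3 horizontal boards between them — a bookshelf. The first two shelf undersides are at z = 0 and z = 316; with shelf thickness 20, the clear gap is 316 − 0 − 20 = 296 mm.


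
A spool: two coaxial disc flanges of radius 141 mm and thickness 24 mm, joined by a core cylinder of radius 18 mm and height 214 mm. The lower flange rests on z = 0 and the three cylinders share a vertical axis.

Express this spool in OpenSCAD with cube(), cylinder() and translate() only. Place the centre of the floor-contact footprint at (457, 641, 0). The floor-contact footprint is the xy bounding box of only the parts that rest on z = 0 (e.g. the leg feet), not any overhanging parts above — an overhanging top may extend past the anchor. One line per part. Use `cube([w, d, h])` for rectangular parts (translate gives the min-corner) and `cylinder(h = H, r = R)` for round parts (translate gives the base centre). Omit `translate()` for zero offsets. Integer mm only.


translate([457, 641, 0]) cylinder(h = 24, r = 141);
translate([457, 641, 24]) cylinder(h = 214, r = 18);
translate([457, 641, 238]) cylinder(h = 24, r = 141);


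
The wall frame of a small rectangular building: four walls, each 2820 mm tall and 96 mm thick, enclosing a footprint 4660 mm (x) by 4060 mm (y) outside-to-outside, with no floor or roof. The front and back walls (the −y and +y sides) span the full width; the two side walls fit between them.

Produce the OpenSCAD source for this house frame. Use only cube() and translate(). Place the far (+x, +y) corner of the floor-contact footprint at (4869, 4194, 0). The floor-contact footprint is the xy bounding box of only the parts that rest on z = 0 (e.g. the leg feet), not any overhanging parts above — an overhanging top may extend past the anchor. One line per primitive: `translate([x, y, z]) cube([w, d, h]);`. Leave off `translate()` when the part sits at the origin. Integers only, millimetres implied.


translate([209, 134, 0]) cube([4660, 96, 2820]);
translate([209, 4098, 0]) cube([4660, 96, 2820]);
translate([209, 230, 0]) cube([96, 3868, 2820]);
translate([4773, 230, 0]) cube([96, 3868, 2820]);


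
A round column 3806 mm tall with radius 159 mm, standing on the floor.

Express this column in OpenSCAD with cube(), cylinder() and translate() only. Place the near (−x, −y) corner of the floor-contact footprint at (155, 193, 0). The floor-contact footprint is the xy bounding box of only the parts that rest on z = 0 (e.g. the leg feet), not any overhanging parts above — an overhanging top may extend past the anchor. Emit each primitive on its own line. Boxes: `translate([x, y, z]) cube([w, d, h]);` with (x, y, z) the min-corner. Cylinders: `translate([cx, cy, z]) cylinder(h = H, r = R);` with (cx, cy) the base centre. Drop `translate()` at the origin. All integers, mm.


translate([314, 352, 0]) cylinder(h = 3806, r = 159);


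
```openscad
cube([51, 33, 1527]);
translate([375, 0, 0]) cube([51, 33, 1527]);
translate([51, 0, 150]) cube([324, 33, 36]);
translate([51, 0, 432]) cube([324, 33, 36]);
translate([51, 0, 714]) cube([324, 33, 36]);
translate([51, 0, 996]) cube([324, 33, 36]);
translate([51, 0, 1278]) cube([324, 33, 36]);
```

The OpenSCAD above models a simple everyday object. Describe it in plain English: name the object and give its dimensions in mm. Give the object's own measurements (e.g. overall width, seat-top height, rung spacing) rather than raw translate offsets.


A straight ladder. Two 51×33 mm vertical rails, 1527 mm tall, stand 426 mm apart (outside-to-outside) with their front faces coplanar on the −y side. 5 rungs, each 33 mm deep and 36 mm tall, span between the inner faces of the rails, front faces flush with the rails. The lowest rung's underside is at z = 150 mm and rungs are spaced 282 mm apart (underside to underside).


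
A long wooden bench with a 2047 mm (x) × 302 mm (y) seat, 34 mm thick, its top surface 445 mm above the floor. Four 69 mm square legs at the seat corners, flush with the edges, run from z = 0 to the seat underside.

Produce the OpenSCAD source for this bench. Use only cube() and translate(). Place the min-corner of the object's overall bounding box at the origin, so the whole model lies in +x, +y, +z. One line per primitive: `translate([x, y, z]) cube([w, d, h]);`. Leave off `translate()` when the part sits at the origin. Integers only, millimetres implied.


translate([0, 0, 411]) cube([2047, 302, 34]);
cube([69, 69, 411]);
translate([0, 233, 0]) cube([69, 69, 411]);
translate([1978, 0, 0]) cube([69, 69, 411]);
translate([1978, 233, 0]) cube([69, 69, 411]);


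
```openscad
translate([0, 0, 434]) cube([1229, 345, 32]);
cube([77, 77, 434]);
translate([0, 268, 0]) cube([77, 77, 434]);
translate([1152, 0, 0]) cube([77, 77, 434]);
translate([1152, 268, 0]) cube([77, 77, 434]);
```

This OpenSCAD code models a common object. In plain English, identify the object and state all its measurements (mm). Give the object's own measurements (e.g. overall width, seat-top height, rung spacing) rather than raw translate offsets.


A bench: a 1229×345 mm seat slab, 32 mm thick, top at z = 466 mm, on four 77×77 mm square legs flush with the seat corners and standing on z = 0.


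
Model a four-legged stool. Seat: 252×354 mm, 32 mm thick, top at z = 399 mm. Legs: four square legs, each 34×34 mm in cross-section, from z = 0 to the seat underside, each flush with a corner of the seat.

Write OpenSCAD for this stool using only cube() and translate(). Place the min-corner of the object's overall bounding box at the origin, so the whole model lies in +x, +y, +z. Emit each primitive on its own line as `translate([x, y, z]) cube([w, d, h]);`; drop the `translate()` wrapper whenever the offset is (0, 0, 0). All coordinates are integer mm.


translate([0, 0, 367]) cube([252, 354, 32]);
cube([34, 34, 367]);
translate([218, 0, 0]) cube([34, 34, 367]);
translate([0, 320, 0]) cube([34, 34, 367]);
translate([218, 320, 0]) cube([34, 34, 367]);


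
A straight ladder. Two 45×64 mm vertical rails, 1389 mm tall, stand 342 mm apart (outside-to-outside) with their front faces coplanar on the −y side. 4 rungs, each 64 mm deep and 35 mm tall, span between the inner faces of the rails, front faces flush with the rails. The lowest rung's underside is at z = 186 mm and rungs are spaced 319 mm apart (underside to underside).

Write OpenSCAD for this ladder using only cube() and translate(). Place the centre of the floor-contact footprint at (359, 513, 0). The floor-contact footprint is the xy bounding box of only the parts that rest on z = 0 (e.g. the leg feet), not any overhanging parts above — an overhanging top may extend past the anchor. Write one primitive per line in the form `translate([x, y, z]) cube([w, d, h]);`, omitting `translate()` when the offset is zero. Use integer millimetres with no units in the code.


translate([188, 481, 0]) cube([45, 64, 1389]);
translate([485, 481, 0]) cube([45, 64, 1389]);
translate([233, 481, 186]) cube([252, 64, 35]);
translate([233, 481, 505]) cube([252, 64, 35]);
translate([233, 481, 824]) cube([252, 64, 35]);
translate([233, 481, 1143]) cube([252, 64, 35]);


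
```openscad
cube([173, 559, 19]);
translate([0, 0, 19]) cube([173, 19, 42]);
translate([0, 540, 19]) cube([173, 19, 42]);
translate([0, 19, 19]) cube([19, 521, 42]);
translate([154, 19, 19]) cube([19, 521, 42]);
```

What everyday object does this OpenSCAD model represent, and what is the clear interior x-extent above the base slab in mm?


An open box. The internal width is 135 mm.

A 173×559 base slab with four walls standing on it — an open box. The base is 173 mm wide and the walls are 19 mm thick, so the internal width is 173 − 2 × 19 = 135 mm.


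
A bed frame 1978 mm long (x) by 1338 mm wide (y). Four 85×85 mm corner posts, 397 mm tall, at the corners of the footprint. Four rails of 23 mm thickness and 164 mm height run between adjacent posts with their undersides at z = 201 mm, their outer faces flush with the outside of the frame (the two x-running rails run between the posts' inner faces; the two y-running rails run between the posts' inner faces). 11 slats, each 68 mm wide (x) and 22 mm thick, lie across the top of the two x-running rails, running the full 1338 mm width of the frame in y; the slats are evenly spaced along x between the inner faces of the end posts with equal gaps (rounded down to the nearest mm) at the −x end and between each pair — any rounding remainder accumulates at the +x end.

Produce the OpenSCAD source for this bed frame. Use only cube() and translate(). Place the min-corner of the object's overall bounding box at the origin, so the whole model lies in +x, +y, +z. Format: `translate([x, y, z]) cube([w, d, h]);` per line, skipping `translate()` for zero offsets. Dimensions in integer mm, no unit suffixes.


// slat z = rail_z + rail_h = 201 + 164 = 365
// slat gap = ⌊(1808 − 11·68) / 12⌋ = 88
cube([85, 85, 397]);
translate([0, 1253, 0]) cube([85, 85, 397]);
translate([1893, 0, 0]) cube([85, 85, 397]);
translate([1893, 1253, 0]) cube([85, 85, 397]);
translate([85, 0, 201]) cube([1808, 23, 164]);
translate([85, 1315, 201]) cube([1808, 23, 164]);
translate([0, 85, 201]) cube([23, 1168, 164]);
translate([1955, 85, 201]) cube([23, 1168, 164]);
translate([173, 0, 365]) cube([68, 1338, 22]);
translate([329, 0, 365]) cube([68, 1338, 22]);
translate([485, 0, 365]) cube([68, 1338, 22]);
translate([641, 0, 365]) cube([68, 1338, 22]);
translate([797, 0, 365]) cube([68, 1338, 22]);
translate([953, 0, 365]) cube([68, 1338, 22]);
translate([1109, 0, 365]) cube([68, 1338, 22]);
translate([1265, 0, 365]) cube([68, 1338, 22]);
translate([1421, 0, 365]) cube([68, 1338, 22]);
translate([1577, 0, 365]) cube([68, 1338, 22]);
translate([1733, 0, 365]) cube([68, 1338, 22]);


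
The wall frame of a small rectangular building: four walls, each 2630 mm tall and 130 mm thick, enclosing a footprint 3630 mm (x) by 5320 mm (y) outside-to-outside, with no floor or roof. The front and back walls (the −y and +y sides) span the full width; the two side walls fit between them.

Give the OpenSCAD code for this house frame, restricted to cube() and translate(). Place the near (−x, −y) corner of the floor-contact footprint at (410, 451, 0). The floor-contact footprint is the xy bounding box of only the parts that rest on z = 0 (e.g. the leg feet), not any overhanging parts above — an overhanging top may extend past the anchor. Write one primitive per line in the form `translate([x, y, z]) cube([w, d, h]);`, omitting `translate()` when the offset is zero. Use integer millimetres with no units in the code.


translate([410, 451, 0]) cube([3630, 130, 2630]);
translate([410, 5641, 0]) cube([3630, 130, 2630]);
translate([410, 581, 0]) cube([130, 5060, 2630]);
translate([3910, 581, 0]) cube([130, 5060, 2630]);


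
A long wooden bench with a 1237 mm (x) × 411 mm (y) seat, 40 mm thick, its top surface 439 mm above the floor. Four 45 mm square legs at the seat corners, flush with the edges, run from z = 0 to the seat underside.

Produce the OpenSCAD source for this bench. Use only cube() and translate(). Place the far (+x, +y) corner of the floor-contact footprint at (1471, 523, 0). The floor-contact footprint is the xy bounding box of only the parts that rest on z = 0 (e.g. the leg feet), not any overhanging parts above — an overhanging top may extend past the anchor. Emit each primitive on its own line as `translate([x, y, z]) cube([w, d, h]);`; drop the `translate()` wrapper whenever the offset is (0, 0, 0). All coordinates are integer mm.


translate([234, 112, 399]) cube([1237, 411, 40]);
translate([234, 112, 0]) cube([45, 45, 399]);
translate([234, 478, 0]) cube([45, 45, 399]);
translate([1426, 112, 0]) cube([45, 45, 399]);
translate([1426, 478, 0]) cube([45, 45, 399]);


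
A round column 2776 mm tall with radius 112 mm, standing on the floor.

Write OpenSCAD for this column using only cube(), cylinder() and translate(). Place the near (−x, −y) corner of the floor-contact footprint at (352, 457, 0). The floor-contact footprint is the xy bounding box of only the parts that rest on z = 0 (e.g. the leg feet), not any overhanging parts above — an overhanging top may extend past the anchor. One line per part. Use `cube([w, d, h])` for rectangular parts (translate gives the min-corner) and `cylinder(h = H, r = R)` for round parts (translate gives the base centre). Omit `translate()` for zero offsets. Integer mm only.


translate([464, 569, 0]) cylinder(h = 2776, r = 112);


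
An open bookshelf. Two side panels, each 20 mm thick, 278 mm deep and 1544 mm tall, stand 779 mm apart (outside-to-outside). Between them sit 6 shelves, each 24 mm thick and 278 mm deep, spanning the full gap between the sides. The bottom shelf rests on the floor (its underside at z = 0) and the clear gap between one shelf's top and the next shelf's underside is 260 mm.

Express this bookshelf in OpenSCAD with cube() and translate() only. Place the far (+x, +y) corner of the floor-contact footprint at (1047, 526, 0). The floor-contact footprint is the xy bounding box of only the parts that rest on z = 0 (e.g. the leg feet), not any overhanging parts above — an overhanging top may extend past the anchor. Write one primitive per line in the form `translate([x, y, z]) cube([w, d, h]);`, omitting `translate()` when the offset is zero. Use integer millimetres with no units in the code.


translate([268, 248, 0]) cube([20, 278, 1544]);
translate([1027, 248, 0]) cube([20, 278, 1544]);
translate([288, 248, 0]) cube([739, 278, 24]);
translate([288, 248, 284]) cube([739, 278, 24]);
translate([288, 248, 568]) cube([739, 278, 24]);
translate([288, 248, 852]) cube([739, 278, 24]);
translate([288, 248, 1136]) cube([739, 278, 24]);
translate([288, 248, 1420]) cube([739, 278, 24]);


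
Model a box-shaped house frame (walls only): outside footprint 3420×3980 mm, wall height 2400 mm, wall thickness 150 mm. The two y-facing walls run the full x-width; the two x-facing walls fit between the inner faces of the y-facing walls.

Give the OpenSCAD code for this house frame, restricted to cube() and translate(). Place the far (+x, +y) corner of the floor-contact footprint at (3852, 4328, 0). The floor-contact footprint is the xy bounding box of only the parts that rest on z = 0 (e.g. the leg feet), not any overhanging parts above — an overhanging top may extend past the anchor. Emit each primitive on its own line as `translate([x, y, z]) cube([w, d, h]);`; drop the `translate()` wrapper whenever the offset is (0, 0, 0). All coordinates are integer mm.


translate([432, 348, 0]) cube([3420, 150, 2400]);
translate([432, 4178, 0]) cube([3420, 150, 2400]);
translate([432, 498, 0]) cube([150, 3680, 2400]);
translate([3702, 498, 0]) cube([150, 3680, 2400]);


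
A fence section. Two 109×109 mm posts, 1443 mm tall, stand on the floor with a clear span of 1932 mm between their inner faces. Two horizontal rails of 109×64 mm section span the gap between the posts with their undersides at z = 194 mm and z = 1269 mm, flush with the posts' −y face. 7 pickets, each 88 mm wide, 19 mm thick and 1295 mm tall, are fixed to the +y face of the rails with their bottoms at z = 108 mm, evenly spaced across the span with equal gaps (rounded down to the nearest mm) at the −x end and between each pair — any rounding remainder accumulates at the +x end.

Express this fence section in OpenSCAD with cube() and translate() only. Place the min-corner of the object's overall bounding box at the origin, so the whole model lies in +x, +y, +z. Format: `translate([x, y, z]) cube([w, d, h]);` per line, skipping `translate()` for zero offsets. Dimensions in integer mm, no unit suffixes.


cube([109, 109, 1443]);
translate([2041, 0, 0]) cube([109, 109, 1443]);
translate([109, 0, 194]) cube([1932, 109, 64]);
translate([109, 0, 1269]) cube([1932, 109, 64]);
translate([273, 109, 108]) cube([88, 19, 1295]);
translate([525, 109, 108]) cube([88, 19, 1295]);
translate([777, 109, 108]) cube([88, 19, 1295]);
translate([1029, 109, 108]) cube([88, 19, 1295]);
translate([1281, 109, 108]) cube([88, 19, 1295]);
translate([1533, 109, 108]) cube([88, 19, 1295]);
translate([1785, 109, 108]) cube([88, 19, 1295]);


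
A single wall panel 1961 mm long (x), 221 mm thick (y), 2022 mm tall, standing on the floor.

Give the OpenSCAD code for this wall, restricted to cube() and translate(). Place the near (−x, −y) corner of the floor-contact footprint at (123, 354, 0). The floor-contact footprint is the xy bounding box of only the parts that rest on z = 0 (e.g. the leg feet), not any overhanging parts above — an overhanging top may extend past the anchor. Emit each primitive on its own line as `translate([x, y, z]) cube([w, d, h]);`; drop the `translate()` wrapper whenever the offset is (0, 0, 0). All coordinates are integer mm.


translate([123, 354, 0]) cube([1961, 221, 2022]);


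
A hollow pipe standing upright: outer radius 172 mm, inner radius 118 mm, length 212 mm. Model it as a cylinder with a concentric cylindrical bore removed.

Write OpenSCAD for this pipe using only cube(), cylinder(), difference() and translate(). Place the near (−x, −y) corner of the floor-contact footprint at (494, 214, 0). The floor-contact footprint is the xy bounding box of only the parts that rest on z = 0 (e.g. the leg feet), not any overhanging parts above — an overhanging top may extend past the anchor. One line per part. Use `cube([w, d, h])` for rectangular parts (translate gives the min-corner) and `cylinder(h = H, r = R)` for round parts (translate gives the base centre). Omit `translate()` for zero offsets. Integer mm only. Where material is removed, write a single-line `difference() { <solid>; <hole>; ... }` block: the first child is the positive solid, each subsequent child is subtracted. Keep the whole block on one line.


difference() { translate([666, 386, 0]) cylinder(h = 212, r = 172); translate([666, 386, 0]) cylinder(h = 212, r = 118); }


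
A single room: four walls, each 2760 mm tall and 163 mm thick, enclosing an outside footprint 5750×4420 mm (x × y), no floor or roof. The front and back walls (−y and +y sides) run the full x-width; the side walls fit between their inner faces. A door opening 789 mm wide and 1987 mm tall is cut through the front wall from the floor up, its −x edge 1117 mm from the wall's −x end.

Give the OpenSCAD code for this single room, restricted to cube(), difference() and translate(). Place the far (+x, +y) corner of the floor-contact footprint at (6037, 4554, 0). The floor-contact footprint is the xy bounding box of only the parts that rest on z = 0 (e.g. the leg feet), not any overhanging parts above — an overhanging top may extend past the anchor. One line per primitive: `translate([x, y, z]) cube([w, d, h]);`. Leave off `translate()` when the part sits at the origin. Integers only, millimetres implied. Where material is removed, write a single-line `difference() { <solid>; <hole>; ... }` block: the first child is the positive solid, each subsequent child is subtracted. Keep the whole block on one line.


difference() { translate([287, 134, 0]) cube([5750, 163, 2760]); translate([1404, 134, 0]) cube([789, 163, 1987]); }
translate([287, 4391, 0]) cube([5750, 163, 2760]);
translate([287, 297, 0]) cube([163, 4094, 2760]);
translate([5874, 297, 0]) cube([163, 4094, 2760]);


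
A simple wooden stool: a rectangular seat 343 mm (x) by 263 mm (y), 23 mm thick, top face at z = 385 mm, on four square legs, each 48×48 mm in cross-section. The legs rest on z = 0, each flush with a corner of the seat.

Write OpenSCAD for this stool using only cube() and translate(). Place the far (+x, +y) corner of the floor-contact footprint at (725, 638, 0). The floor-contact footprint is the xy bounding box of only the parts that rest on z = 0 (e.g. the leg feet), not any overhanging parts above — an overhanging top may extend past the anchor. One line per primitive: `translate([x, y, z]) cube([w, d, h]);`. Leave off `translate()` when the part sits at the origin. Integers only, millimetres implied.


// leg_h = 385 - 23 = 362
translate([382, 375, 362]) cube([343, 263, 23]);
translate([382, 375, 0]) cube([48, 48, 362]);
translate([677, 375, 0]) cube([48, 48, 362]);
translate([382, 590, 0]) cube([48, 48, 362]);
translate([677, 590, 0]) cube([48, 48, 362]);


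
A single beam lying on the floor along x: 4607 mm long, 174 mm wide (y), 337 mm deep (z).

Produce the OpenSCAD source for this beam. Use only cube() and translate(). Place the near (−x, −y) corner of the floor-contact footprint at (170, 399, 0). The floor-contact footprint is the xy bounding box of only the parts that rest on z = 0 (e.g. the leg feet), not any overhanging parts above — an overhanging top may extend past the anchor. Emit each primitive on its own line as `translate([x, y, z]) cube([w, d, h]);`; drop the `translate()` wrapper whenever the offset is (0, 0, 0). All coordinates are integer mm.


translate([170, 399, 0]) cube([4607, 174, 337]);


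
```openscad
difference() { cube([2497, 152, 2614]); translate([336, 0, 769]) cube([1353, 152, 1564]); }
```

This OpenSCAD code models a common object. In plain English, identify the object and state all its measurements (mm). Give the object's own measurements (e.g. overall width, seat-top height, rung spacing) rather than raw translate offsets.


A wall 2497 mm long (x), 152 mm thick (y), 2614 mm tall, with a rectangular window opening cut through it. The opening is 1353 mm wide and 1564 mm tall; its sill is at z = 769 mm and its near (−x) edge is 336 mm from the wall's −x end. The opening passes through the full wall thickness.


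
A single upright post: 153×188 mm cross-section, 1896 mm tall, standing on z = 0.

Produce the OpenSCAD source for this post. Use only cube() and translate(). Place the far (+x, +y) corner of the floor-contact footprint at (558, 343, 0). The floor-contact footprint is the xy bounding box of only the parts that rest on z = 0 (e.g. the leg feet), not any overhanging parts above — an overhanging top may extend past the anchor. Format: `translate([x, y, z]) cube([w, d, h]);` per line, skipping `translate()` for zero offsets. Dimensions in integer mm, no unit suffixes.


translate([405, 155, 0]) cube([153, 188, 1896]);


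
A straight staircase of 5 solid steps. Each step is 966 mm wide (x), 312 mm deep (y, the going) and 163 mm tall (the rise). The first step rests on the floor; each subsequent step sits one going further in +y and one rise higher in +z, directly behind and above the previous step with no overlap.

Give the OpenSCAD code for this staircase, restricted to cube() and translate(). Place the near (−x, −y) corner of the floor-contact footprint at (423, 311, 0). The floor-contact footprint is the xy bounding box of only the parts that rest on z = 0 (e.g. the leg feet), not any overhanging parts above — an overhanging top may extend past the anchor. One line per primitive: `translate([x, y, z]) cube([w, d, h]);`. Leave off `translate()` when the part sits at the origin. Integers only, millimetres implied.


translate([423, 311, 0]) cube([966, 312, 163]);
translate([423, 623, 163]) cube([966, 312, 163]);
translate([423, 935, 326]) cube([966, 312, 163]);
translate([423, 1247, 489]) cube([966, 312, 163]);
translate([423, 1559, 652]) cube([966, 312, 163]);


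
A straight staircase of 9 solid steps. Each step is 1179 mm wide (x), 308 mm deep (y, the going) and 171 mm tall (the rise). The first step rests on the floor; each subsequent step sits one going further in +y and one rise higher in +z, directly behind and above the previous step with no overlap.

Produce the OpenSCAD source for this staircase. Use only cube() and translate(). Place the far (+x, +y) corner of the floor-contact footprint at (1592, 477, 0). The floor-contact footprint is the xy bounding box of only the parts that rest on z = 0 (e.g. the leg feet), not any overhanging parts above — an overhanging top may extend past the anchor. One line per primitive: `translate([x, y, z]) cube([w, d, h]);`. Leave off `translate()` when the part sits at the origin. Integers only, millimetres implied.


translate([413, 169, 0]) cube([1179, 308, 171]);
translate([413, 477, 171]) cube([1179, 308, 171]);
translate([413, 785, 342]) cube([1179, 308, 171]);
translate([413, 1093, 513]) cube([1179, 308, 171]);
translate([413, 1401, 684]) cube([1179, 308, 171]);
translate([413, 1709, 855]) cube([1179, 308, 171]);
translate([413, 2017, 1026]) cube([1179, 308, 171]);
translate([413, 2325, 1197]) cube([1179, 308, 171]);
translate([413, 2633, 1368]) cube([1179, 308, 171]);


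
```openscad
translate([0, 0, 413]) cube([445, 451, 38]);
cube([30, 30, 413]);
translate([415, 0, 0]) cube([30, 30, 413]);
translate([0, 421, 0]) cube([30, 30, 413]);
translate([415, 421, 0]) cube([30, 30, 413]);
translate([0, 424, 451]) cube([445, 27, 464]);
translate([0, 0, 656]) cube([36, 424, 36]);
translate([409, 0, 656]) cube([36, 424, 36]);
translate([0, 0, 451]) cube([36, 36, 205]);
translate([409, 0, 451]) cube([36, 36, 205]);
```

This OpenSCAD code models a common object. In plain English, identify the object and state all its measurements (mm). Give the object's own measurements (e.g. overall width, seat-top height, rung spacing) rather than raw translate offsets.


A chair. The seat is a 445×451×38 mm slab with its top at z = 451 mm, on four 30×30 mm corner legs (flush with the seat edges, standing on z = 0). A flat backrest 27 mm thick, 464 mm tall, spans the full seat width and rises from the seat top along its +y edge, rear face flush with the rear of the seat. Two armrests of 36×36 mm section run along each side from the seat's front edge to the front of the backrest, top faces 241 mm above the seat top and outer faces flush with the seat's x-edges; a 36×36 mm post under the front of each armrest stands on the seat at the front corner.


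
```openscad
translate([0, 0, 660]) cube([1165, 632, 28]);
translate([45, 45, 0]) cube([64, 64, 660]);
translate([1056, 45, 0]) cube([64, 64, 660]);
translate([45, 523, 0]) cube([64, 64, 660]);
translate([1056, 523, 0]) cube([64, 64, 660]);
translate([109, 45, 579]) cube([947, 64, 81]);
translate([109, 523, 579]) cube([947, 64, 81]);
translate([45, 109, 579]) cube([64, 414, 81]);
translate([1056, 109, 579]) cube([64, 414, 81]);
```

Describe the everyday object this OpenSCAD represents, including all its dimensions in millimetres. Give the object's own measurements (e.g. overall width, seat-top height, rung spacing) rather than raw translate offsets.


A rectangular dining table. The top is 1165×632×28 mm with its upper surface at z = 688 mm. It stands on four 64×64 mm square legs, each inset 45 mm from the nearest pair of top edges, running from the floor to the underside of the top. Four apron rails, 64 mm thick and 81 mm tall, run between adjacent legs with their top edges flush with the underside of the top and their outer faces flush with the legs' outer faces.


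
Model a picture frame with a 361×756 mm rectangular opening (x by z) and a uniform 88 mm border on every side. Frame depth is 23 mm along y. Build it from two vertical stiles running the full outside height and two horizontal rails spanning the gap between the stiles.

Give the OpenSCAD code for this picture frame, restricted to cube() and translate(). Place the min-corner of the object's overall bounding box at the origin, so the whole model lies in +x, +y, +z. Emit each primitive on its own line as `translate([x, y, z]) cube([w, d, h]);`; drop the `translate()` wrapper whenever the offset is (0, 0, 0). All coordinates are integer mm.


cube([88, 23, 932]);
translate([449, 0, 0]) cube([88, 23, 932]);
translate([88, 0, 0]) cube([361, 23, 88]);
translate([88, 0, 844]) cube([361, 23, 88]);


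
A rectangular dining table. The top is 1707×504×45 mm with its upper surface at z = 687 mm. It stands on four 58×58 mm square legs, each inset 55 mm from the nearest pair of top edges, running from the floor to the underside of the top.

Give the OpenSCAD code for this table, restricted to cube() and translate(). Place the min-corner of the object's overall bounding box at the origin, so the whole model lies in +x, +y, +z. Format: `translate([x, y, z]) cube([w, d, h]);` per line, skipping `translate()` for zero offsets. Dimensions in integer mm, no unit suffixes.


translate([0, 0, 642]) cube([1707, 504, 45]);
translate([55, 55, 0]) cube([58, 58, 642]);
translate([1594, 55, 0]) cube([58, 58, 642]);
translate([55, 391, 0]) cube([58, 58, 642]);
translate([1594, 391, 0]) cube([58, 58, 642]);


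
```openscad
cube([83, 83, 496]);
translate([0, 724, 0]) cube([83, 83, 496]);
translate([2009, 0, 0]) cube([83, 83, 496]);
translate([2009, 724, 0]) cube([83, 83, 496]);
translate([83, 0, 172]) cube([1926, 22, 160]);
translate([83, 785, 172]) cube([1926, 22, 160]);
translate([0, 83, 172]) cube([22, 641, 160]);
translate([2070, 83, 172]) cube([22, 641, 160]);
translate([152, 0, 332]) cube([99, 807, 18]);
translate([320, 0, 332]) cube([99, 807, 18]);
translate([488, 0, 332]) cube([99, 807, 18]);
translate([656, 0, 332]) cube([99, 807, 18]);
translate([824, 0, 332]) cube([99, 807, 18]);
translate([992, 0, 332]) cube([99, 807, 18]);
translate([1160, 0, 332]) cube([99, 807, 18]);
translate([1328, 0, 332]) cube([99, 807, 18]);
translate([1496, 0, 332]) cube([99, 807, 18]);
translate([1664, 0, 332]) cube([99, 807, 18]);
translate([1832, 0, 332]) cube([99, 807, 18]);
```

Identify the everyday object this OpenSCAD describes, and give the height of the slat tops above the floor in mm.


A bed frame. The slat-top height is 350 mm.

Four posts, four rails, and a row of slats — a bed frame. Slats sit on the rails at z = 172 + 160 = 332; with slat thickness 18, the top is 350 mm.


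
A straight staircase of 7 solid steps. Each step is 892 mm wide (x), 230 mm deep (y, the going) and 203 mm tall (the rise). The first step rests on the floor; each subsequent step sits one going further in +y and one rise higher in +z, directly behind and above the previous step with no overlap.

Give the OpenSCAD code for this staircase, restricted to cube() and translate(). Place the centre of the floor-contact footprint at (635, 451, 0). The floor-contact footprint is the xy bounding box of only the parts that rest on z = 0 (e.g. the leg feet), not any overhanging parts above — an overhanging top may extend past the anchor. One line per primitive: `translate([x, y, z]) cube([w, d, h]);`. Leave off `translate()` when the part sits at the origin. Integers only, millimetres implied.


translate([189, 336, 0]) cube([892, 230, 203]);
translate([189, 566, 203]) cube([892, 230, 203]);
translate([189, 796, 406]) cube([892, 230, 203]);
translate([189, 1026, 609]) cube([892, 230, 203]);
translate([189, 1256, 812]) cube([892, 230, 203]);
translate([189, 1486, 1015]) cube([892, 230, 203]);
translate([189, 1716, 1218]) cube([892, 230, 203]);


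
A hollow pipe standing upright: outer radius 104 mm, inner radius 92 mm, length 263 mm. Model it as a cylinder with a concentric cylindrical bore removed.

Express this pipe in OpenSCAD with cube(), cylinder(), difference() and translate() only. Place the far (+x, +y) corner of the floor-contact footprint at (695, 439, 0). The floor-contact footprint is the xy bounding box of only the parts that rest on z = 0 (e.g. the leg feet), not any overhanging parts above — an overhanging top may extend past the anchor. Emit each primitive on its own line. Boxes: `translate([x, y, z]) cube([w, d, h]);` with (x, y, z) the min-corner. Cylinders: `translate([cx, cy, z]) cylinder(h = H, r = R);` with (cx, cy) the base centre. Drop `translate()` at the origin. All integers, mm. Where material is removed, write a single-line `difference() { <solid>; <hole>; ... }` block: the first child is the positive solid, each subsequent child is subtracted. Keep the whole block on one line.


difference() { translate([591, 335, 0]) cylinder(h = 263, r = 104); translate([591, 335, 0]) cylinder(h = 263, r = 92); }


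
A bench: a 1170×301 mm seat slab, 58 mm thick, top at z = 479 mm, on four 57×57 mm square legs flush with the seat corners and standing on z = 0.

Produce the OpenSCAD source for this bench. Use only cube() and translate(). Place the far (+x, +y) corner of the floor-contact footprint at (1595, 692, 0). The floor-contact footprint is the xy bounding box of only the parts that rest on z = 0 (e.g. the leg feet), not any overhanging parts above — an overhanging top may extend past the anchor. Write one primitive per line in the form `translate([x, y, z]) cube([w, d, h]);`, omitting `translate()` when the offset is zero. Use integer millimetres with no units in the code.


translate([425, 391, 421]) cube([1170, 301, 58]);
translate([425, 391, 0]) cube([57, 57, 421]);
translate([425, 635, 0]) cube([57, 57, 421]);
translate([1538, 391, 0]) cube([57, 57, 421]);
translate([1538, 635, 0]) cube([57, 57, 421]);


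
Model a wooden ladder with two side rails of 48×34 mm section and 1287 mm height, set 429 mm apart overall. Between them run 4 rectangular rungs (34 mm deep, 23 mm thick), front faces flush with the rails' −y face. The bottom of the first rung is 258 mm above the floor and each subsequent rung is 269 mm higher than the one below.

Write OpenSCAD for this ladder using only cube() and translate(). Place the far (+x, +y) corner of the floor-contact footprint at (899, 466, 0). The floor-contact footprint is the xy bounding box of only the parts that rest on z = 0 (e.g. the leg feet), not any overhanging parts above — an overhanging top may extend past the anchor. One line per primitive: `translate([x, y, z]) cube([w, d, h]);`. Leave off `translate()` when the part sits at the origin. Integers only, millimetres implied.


translate([470, 432, 0]) cube([48, 34, 1287]);
translate([851, 432, 0]) cube([48, 34, 1287]);
translate([518, 432, 258]) cube([333, 34, 23]);
translate([518, 432, 527]) cube([333, 34, 23]);
translate([518, 432, 796]) cube([333, 34, 23]);
translate([518, 432, 1065]) cube([333, 34, 23]);


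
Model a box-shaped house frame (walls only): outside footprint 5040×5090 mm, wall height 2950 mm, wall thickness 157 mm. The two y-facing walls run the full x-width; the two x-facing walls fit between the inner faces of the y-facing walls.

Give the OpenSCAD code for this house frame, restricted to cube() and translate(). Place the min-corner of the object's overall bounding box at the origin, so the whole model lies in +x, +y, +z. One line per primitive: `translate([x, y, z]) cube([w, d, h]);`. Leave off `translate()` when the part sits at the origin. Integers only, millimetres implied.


cube([5040, 157, 2950]);
translate([0, 4933, 0]) cube([5040, 157, 2950]);
translate([0, 157, 0]) cube([157, 4776, 2950]);
translate([4883, 157, 0]) cube([157, 4776, 2950]);
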